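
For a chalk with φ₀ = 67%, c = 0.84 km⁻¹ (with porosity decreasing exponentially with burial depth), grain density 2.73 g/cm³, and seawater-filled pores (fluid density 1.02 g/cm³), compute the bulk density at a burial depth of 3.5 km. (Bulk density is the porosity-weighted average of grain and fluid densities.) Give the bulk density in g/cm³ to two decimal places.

Porosity at depth: φ = 0.67·exp(−0.84×3.5) = 0.67×0.0529 = 0.0354
Bulk density: ρ_b = (1−φ)ρ_g + φ·ρ_f = 0.9646×2.73 + 0.0354×1.02
       = 2.633 + 0.036 = 2.669 g/cm³

2.67 g/cm³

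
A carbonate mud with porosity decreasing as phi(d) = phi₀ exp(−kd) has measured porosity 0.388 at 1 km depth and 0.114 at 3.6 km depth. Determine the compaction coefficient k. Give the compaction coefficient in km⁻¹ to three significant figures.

Athy: phi(d) = phi₀ e^(−kd) ⇒ phi₁/phi₂ = e^{k(d₂−d₁)} ⇒ k = ln(phi₁/phi₂)/(d₂−d₁)
k = ln(0.388/0.114) / (3.6 − 1) = ln(3.404) / 2.6 = 1.2248 / 2.6 = 0.4711 km⁻¹

0.471 km⁻¹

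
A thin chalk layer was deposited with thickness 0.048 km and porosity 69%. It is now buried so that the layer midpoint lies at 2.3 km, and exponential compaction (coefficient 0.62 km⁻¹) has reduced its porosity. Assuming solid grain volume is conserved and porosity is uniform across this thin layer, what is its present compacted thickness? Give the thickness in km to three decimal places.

0.018 km

Porosity at 2.3 km: n = 0.69·exp(−0.62×2.3) = 0.1658
Solid-volume conservation: h(1−n) = h₀(1−n₀) ⇒ h = h₀·(1−n₀)/(1−n)
h = 0.048 × (1 − 0.69)/(1 − 0.1658) = 0.048 × 0.3716 = 0.0178 km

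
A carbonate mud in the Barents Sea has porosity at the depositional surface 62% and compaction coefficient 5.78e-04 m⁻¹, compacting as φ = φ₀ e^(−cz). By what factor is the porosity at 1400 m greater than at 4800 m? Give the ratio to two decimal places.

7.14

Working in km (1 km = 1000 m; c in km⁻¹ = c in m⁻¹ × 1000):
φ(z₁)/φ(z₂) = e^(−c·z₁)/e^(−c·z₂) = e^{c(z₂−z₁)}
= exp(0.578 × 3.4) = exp(1.965) = 7.1363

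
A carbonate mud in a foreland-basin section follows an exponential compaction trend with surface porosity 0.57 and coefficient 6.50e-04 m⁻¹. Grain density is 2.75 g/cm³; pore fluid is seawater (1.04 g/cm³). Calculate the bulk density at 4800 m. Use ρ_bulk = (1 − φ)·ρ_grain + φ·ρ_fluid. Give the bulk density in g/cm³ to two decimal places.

2.71 g/cm³

Working in km (1 km = 1000 m; β in km⁻¹ = β in m⁻¹ × 1000):
Porosity at depth: phi = 0.57·exp(−0.65×4.8) = 0.57×0.0442 = 0.0252
Bulk density: ρ_b = (1−phi)ρ_g + phi·ρ_f = 0.9748×2.75 + 0.0252×1.04
       = 2.681 + 0.026 = 2.707 g/cm³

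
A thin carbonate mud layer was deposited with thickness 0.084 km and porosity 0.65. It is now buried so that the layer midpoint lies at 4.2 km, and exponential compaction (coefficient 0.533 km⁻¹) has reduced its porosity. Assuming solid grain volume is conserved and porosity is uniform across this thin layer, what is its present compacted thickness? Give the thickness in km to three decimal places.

0.032 km

Porosity at 4.2 km: phi = 0.65·exp(−0.533×4.2) = 0.0693
Solid-volume conservation: h(1−phi) = h₀(1−phi₀) ⇒ h = h₀·(1−phi₀)/(1−phi)
h = 0.084 × (1 − 0.65)/(1 − 0.0693) = 0.084 × 0.3761 = 0.0316 km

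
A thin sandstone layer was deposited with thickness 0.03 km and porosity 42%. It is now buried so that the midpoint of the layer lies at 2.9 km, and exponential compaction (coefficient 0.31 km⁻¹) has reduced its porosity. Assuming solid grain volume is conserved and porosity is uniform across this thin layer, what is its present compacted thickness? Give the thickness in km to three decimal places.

0.021 km

Porosity at 2.9 km: n = 0.42·exp(−0.31×2.9) = 0.1709
Solid-volume conservation: h(1−n) = h₀(1−n₀) ⇒ h = h₀·(1−n₀)/(1−n)
h = 0.03 × (1 − 0.42)/(1 − 0.1709) = 0.03 × 0.6996 = 0.0210 km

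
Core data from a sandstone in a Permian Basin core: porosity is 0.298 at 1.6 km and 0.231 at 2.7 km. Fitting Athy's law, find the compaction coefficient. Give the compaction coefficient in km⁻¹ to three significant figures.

0.232 km⁻¹

Athy: phi(d) = phi₀ e^(−βd) ⇒ phi₁/phi₂ = e^{β(d₂−d₁)} ⇒ β = ln(phi₁/phi₂)/(d₂−d₁)
β = ln(0.298/0.231) / (2.7 − 1.6) = ln(1.29) / 1.1 = 0.2547 / 1.1 = 0.2315 km⁻¹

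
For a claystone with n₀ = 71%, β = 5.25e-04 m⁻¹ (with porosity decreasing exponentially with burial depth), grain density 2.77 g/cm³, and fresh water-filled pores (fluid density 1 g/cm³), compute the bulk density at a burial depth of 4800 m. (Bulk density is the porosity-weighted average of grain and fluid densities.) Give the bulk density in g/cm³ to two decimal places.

2.67 g/cm³

Working in km (1 km = 1000 m; β in km⁻¹ = β in m⁻¹ × 1000):
Porosity at depth: n = 0.71·exp(−0.525×4.8) = 0.71×0.0805 = 0.0571
Bulk density: ρ_b = (1−n)ρ_g + n·ρ_f = 0.9429×2.77 + 0.0571×1
       = 2.612 + 0.057 = 2.669 g/cm³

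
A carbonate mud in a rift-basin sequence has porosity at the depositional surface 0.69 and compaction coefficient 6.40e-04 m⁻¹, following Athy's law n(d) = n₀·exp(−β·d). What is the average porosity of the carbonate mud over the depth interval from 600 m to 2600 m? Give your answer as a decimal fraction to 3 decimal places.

Working in km (1 km = 1000 m; β in km⁻¹ = β in m⁻¹ × 1000):
⟨n⟩ = (1/(d₂−d₁)) ∫ n₀ e^(−βd) dd = n₀·(e^(−β·d₁) − e^(−β·d₂)) / (β·(d₂−d₁))
e^(−0.64×0.6) = 0.6811; e^(−0.64×2.6) = 0.1894
⟨n⟩ = 0.69 × (0.6811 − 0.1894) / (0.64 × 2) = 0.69 × 0.3842 = 0.2651

0.265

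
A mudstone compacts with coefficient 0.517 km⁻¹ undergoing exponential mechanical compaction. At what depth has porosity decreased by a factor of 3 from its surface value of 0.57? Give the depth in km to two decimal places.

2.12 km

phi/phi₀ = 1/3 ⇒ exp(−c·z) = 1/3 ⇒ z = ln(3) / c
z = 1.0986 / 0.517 = 2.125 km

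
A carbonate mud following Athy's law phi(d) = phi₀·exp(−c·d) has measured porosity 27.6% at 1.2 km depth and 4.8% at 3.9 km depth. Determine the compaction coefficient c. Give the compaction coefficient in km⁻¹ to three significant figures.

Athy: phi(d) = phi₀ e^(−cd) ⇒ phi₁/phi₂ = e^{c(d₂−d₁)} ⇒ c = ln(phi₁/phi₂)/(d₂−d₁)
c = ln(0.276/0.048) / (3.9 − 1.2) = ln(5.75) / 2.7 = 1.7492 / 2.7 = 0.6479 km⁻¹

0.648 km⁻¹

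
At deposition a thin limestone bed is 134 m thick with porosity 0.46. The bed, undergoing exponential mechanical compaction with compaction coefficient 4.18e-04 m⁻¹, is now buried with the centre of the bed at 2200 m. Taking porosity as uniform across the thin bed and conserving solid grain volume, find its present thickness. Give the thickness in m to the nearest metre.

89 m

Working in km (1 km = 1000 m; β in km⁻¹ = β in m⁻¹ × 1000):
Porosity at 2.2 km: n = 0.46·exp(−0.418×2.2) = 0.1834
Solid-volume conservation: h(1−n) = h₀(1−n₀) ⇒ h = h₀·(1−n₀)/(1−n)
h = 0.134 × (1 − 0.46)/(1 − 0.1834) = 0.134 × 0.6613 = 0.0886 km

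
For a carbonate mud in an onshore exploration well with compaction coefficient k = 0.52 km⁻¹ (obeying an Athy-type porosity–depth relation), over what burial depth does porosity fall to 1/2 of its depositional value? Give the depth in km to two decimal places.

1.33 km

φ/φ₀ = 1/2 ⇒ exp(−k·Z) = 1/2 ⇒ Z = ln(2) / k
Z = 0.6931 / 0.52 = 1.333 km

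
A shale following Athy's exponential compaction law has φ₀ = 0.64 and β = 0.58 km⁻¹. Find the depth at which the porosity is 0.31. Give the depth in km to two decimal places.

Invert Athy's law: Z = ln(φ₀/φ) / β
Z = ln(0.64/0.31) / 0.58 = ln(2.065) / 0.58 = 0.7249 / 0.58 = 1.250 km

1.25 km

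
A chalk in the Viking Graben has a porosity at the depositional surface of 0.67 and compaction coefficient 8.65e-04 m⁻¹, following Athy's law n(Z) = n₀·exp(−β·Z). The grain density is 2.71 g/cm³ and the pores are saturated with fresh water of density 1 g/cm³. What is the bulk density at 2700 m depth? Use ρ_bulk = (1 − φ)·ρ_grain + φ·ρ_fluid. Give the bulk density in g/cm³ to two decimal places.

2.60 g/cm³

Working in km (1 km = 1000 m; β in km⁻¹ = β in m⁻¹ × 1000):
Porosity at depth: n = 0.67·exp(−0.865×2.7) = 0.67×0.0968 = 0.0648
Bulk density: ρ_b = (1−n)ρ_g + n·ρ_f = 0.9352×2.71 + 0.0648×1
       = 2.534 + 0.065 = 2.599 g/cm³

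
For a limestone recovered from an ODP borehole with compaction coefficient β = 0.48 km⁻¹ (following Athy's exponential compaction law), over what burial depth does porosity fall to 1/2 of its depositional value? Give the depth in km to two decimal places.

phi/phi₀ = 1/2 ⇒ exp(−β·d) = 1/2 ⇒ d = ln(2) / β
d = 0.6931 / 0.48 = 1.444 km

1.44 km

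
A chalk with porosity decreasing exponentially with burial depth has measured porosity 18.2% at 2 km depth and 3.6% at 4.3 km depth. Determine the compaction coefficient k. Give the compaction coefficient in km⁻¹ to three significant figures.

Athy: phi(z) = phi₀ e^(−kz) ⇒ phi₁/phi₂ = e^{k(z₂−z₁)} ⇒ k = ln(phi₁/phi₂)/(z₂−z₁)
k = ln(0.182/0.036) / (4.3 − 2) = ln(5.056) / 2.3 = 1.6205 / 2.3 = 0.7046 km⁻¹

0.705 km⁻¹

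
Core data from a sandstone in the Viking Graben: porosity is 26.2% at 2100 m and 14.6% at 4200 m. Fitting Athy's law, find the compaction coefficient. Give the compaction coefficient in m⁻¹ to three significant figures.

0.000278 m⁻¹

Working in km (1 km = 1000 m; β in km⁻¹ = β in m⁻¹ × 1000):
Athy: n(z) = n₀ e^(−βz) ⇒ n₁/n₂ = e^{β(z₂−z₁)} ⇒ β = ln(n₁/n₂)/(z₂−z₁)
β = ln(0.262/0.146) / (4.2 − 2.1) = ln(1.795) / 2.1 = 0.5847 / 2.1 = 0.2784 km⁻¹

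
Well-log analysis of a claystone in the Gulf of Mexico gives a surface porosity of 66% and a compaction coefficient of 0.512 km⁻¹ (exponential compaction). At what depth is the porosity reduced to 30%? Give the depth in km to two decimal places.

1.54 km

Invert Athy's law: Z = ln(n₀/n) / β
Z = ln(0.66/0.3) / 0.512 = ln(2.2) / 0.512 = 0.7885 / 0.512 = 1.540 km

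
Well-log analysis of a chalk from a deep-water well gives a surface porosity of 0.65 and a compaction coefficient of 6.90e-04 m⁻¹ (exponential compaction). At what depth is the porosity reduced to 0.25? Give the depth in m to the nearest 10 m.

Working in km (1 km = 1000 m; β in km⁻¹ = β in m⁻¹ × 1000):
Invert Athy's law: Z = ln(n₀/n) / β
Z = ln(0.65/0.25) / 0.69 = ln(2.6) / 0.69 = 0.9555 / 0.69 = 1.385 km

1380 m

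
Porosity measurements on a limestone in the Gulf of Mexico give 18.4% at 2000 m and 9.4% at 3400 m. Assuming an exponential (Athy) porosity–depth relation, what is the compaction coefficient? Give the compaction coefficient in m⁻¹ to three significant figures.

Working in km (1 km = 1000 m; k in km⁻¹ = k in m⁻¹ × 1000):
Athy: phi(d) = phi₀ e^(−kd) ⇒ phi₁/phi₂ = e^{k(d₂−d₁)} ⇒ k = ln(phi₁/phi₂)/(d₂−d₁)
k = ln(0.184/0.094) / (3.4 − 2) = ln(1.957) / 1.4 = 0.6716 / 1.4 = 0.4797 km⁻¹

0.000480 m⁻¹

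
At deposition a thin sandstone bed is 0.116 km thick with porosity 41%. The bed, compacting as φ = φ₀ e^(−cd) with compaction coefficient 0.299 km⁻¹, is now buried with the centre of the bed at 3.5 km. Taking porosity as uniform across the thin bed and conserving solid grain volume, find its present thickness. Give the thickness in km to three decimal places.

Porosity at 3.5 km: φ = 0.41·exp(−0.299×3.5) = 0.1440
Solid-volume conservation: h(1−φ) = h₀(1−φ₀) ⇒ h = h₀·(1−φ₀)/(1−φ)
h = 0.116 × (1 − 0.41)/(1 − 0.1440) = 0.116 × 0.6892 = 0.0800 km

0.080 km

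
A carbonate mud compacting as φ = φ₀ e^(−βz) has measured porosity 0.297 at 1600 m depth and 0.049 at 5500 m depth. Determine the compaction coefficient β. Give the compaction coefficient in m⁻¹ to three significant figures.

Working in km (1 km = 1000 m; β in km⁻¹ = β in m⁻¹ × 1000):
Athy: φ(z) = φ₀ e^(−βz) ⇒ φ₁/φ₂ = e^{β(z₂−z₁)} ⇒ β = ln(φ₁/φ₂)/(z₂−z₁)
β = ln(0.297/0.049) / (5.5 − 1.6) = ln(6.061) / 3.9 = 1.8019 / 3.9 = 0.462 km⁻¹

0.000462 m⁻¹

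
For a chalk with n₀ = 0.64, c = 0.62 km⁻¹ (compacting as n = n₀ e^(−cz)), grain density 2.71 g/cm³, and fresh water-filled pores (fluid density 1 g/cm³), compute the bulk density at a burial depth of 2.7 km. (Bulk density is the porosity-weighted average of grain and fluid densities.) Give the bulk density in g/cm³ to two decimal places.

2.50 g/cm³

Porosity at depth: n = 0.64·exp(−0.62×2.7) = 0.64×0.1875 = 0.1200
Bulk density: ρ_b = (1−n)ρ_g + n·ρ_f = 0.8800×2.71 + 0.1200×1
       = 2.385 + 0.120 = 2.505 g/cm³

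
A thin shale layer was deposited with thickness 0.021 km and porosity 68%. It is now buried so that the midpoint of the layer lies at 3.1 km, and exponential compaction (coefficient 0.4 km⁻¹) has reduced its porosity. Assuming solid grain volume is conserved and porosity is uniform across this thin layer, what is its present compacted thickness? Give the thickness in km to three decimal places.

Porosity at 3.1 km: n = 0.68·exp(−0.4×3.1) = 0.1968
Solid-volume conservation: h(1−n) = h₀(1−n₀) ⇒ h = h₀·(1−n₀)/(1−n)
h = 0.021 × (1 − 0.68)/(1 − 0.1968) = 0.021 × 0.3984 = 0.0084 km

0.008 km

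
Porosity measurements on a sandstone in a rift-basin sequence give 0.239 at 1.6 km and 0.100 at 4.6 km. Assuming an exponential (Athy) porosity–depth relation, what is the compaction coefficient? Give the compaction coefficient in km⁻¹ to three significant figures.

Athy: n(z) = n₀ e^(−βz) ⇒ n₁/n₂ = e^{β(z₂−z₁)} ⇒ β = ln(n₁/n₂)/(z₂−z₁)
β = ln(0.239/0.1) / (4.6 − 1.6) = ln(2.39) / 3 = 0.8713 / 3 = 0.2904 km⁻¹

0.290 km⁻¹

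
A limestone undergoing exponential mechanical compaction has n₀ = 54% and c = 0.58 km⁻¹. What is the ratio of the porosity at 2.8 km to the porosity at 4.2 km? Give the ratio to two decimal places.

n(d₁)/n(d₂) = e^(−c·d₁)/e^(−c·d₂) = e^{c(d₂−d₁)}
= exp(0.58 × 1.4) = exp(0.812) = 2.2524

2.25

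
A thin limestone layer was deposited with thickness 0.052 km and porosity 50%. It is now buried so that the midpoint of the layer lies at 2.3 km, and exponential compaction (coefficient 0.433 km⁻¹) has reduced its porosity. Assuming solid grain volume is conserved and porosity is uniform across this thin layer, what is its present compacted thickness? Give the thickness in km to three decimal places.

Porosity at 2.3 km: n = 0.5·exp(−0.433×2.3) = 0.1847
Solid-volume conservation: h(1−n) = h₀(1−n₀) ⇒ h = h₀·(1−n₀)/(1−n)
h = 0.052 × (1 − 0.5)/(1 − 0.1847) = 0.052 × 0.6133 = 0.0319 km

0.032 km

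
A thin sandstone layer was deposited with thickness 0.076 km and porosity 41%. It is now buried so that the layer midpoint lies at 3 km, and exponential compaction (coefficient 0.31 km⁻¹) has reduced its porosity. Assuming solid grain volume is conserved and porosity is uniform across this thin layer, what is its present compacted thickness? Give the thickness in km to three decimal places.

Porosity at 3 km: φ = 0.41·exp(−0.31×3) = 0.1618
Solid-volume conservation: h(1−φ) = h₀(1−φ₀) ⇒ h = h₀·(1−φ₀)/(1−φ)
h = 0.076 × (1 − 0.41)/(1 − 0.1618) = 0.076 × 0.7039 = 0.0535 km

0.053 km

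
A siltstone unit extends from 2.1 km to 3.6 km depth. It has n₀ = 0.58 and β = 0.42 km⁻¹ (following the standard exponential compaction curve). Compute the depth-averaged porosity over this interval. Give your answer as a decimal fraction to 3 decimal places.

⟨n⟩ = (1/(d₂−d₁)) ∫ n₀ e^(−βd) dd = n₀·(e^(−β·d₁) − e^(−β·d₂)) / (β·(d₂−d₁))
e^(−0.42×2.1) = 0.4140; e^(−0.42×3.6) = 0.2205
⟨n⟩ = 0.58 × (0.4140 − 0.2205) / (0.42 × 1.5) = 0.58 × 0.3071 = 0.1781

0.178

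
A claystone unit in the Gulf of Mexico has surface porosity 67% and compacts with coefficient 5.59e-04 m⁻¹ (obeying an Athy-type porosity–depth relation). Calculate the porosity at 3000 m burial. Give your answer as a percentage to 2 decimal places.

12.52%

Working in km (1 km = 1000 m; β in km⁻¹ = β in m⁻¹ × 1000):
phi = phi₀·exp(−β·d) = 0.67 × exp(−0.559 × 3) = 0.67 × exp(−1.677)
  = 0.67 × 0.1869 = 0.1252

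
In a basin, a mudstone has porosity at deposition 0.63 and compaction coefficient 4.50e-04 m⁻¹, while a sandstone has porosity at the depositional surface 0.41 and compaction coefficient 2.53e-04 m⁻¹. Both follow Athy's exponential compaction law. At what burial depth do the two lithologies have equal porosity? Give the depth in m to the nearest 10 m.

Working in km (1 km = 1000 m; k in km⁻¹ = k in m⁻¹ × 1000):
Set n₀ₐ e^(−kₐd) = n₀ᵦ e^(−kᵦd) ⇒ ln(n₀ₐ/n₀ᵦ) = (kₐ − kᵦ)·d
d = ln(0.63/0.41) / (0.45 − 0.253) = 0.4296 / 0.197 = 2.181 km

2180 m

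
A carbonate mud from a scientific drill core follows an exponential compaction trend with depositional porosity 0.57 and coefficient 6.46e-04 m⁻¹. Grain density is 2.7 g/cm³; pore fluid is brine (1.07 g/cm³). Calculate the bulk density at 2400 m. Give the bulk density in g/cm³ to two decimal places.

2.50 g/cm³

Working in km (1 km = 1000 m; k in km⁻¹ = k in m⁻¹ × 1000):
Porosity at depth: phi = 0.57·exp(−0.646×2.4) = 0.57×0.2122 = 0.1209
Bulk density: ρ_b = (1−phi)ρ_g + phi·ρ_f = 0.8791×2.7 + 0.1209×1.07
       = 2.373 + 0.129 = 2.503 g/cm³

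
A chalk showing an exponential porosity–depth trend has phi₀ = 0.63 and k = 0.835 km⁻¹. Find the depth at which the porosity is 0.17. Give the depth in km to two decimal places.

Invert Athy's law: d = ln(phi₀/phi) / k
d = ln(0.63/0.17) / 0.835 = ln(3.706) / 0.835 = 1.3099 / 0.835 = 1.569 km

1.57 km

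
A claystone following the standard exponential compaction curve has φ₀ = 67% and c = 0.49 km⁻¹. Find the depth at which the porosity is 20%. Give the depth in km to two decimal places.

Invert Athy's law: Z = ln(φ₀/φ) / c
Z = ln(0.67/0.2) / 0.49 = ln(3.35) / 0.49 = 1.2090 / 0.49 = 2.467 km

2.47 km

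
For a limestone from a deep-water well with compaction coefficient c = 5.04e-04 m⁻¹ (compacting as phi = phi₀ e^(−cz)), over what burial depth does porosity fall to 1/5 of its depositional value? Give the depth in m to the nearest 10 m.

Working in km (1 km = 1000 m; c in km⁻¹ = c in m⁻¹ × 1000):
phi/phi₀ = 1/5 ⇒ exp(−c·z) = 1/5 ⇒ z = ln(5) / c
z = 1.6094 / 0.504 = 3.193 km

3190 m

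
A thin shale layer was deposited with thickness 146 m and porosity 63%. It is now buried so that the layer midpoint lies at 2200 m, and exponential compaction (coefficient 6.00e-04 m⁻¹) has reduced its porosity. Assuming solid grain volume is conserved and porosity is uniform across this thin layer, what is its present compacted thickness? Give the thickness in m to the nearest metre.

Working in km (1 km = 1000 m; c in km⁻¹ = c in m⁻¹ × 1000):
Porosity at 2.2 km: n = 0.63·exp(−0.6×2.2) = 0.1683
Solid-volume conservation: h(1−n) = h₀(1−n₀) ⇒ h = h₀·(1−n₀)/(1−n)
h = 0.146 × (1 − 0.63)/(1 − 0.1683) = 0.146 × 0.4449 = 0.0650 km

65 m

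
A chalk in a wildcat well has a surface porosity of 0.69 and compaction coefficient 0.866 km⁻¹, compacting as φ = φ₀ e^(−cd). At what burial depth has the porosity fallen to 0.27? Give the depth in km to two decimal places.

Invert Athy's law: d = ln(φ₀/φ) / c
d = ln(0.69/0.27) / 0.866 = ln(2.556) / 0.866 = 0.9383 / 0.866 = 1.083 km

1.08 km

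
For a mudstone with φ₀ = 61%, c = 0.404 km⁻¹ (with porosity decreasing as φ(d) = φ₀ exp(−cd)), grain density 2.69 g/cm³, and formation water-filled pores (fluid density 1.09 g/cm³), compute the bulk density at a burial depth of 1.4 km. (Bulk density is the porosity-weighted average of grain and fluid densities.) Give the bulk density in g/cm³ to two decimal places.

2.14 g/cm³

Porosity at depth: φ = 0.61·exp(−0.404×1.4) = 0.61×0.5680 = 0.3465
Bulk density: ρ_b = (1−φ)ρ_g + φ·ρ_f = 0.6535×2.69 + 0.3465×1.09
       = 1.758 + 0.378 = 2.136 g/cm³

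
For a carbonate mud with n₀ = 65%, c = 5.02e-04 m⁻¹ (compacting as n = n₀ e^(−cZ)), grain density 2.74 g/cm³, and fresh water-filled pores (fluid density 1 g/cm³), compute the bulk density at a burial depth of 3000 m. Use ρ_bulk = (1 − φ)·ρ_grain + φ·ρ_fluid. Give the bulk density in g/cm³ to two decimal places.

Working in km (1 km = 1000 m; c in km⁻¹ = c in m⁻¹ × 1000):
Porosity at depth: n = 0.65·exp(−0.502×3) = 0.65×0.2218 = 0.1442
Bulk density: ρ_b = (1−n)ρ_g + n·ρ_f = 0.8558×2.74 + 0.1442×1
       = 2.345 + 0.144 = 2.489 g/cm³

2.49 g/cm³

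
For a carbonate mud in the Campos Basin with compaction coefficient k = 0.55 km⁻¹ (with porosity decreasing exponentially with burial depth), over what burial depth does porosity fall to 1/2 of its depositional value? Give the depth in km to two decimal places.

1.26 km

n/n₀ = 1/2 ⇒ exp(−k·Z) = 1/2 ⇒ Z = ln(2) / k
Z = 0.6931 / 0.55 = 1.260 km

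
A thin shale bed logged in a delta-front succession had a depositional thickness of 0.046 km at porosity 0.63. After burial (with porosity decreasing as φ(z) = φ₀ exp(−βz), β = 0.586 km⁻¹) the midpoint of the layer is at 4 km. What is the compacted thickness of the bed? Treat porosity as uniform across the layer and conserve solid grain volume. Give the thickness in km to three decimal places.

Porosity at 4 km: φ = 0.63·exp(−0.586×4) = 0.0604
Solid-volume conservation: h(1−φ) = h₀(1−φ₀) ⇒ h = h₀·(1−φ₀)/(1−φ)
h = 0.046 × (1 − 0.63)/(1 − 0.0604) = 0.046 × 0.3938 = 0.0181 km

0.018 km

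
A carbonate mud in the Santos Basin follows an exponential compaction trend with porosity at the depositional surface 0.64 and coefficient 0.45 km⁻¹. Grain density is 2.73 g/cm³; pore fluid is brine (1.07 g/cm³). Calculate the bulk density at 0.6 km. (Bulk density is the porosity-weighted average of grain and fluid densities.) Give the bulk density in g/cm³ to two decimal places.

Porosity at depth: φ = 0.64·exp(−0.45×0.6) = 0.64×0.7634 = 0.4886
Bulk density: ρ_b = (1−φ)ρ_g + φ·ρ_f = 0.5114×2.73 + 0.4886×1.07
       = 1.396 + 0.523 = 1.919 g/cm³

1.92 g/cm³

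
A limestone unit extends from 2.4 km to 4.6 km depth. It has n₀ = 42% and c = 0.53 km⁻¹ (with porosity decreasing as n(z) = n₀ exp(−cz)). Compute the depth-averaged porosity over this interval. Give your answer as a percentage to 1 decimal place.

⟨n⟩ = (1/(z₂−z₁)) ∫ n₀ e^(−cz) dz = n₀·(e^(−c·z₁) − e^(−c·z₂)) / (c·(z₂−z₁))
e^(−0.53×2.4) = 0.2803; e^(−0.53×4.6) = 0.0873
⟨n⟩ = 0.42 × (0.2803 − 0.0873) / (0.53 × 2.2) = 0.42 × 0.1655 = 0.0695

6.9%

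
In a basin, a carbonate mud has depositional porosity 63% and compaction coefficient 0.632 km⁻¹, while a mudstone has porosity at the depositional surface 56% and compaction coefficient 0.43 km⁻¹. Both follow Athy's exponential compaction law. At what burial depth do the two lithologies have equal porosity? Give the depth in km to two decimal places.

Set φ₀ₐ e^(−cₐz) = φ₀ᵦ e^(−cᵦz) ⇒ ln(φ₀ₐ/φ₀ᵦ) = (cₐ − cᵦ)·z
z = ln(0.63/0.56) / (0.632 − 0.43) = 0.1178 / 0.202 = 0.583 km

0.58 km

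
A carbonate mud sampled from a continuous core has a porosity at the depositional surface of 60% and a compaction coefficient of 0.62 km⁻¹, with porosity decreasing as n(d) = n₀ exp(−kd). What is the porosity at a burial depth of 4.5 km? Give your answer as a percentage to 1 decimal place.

n = n₀·exp(−k·d) = 0.6 × exp(−0.62 × 4.5) = 0.6 × exp(−2.79)
  = 0.6 × 0.0614 = 0.0369

3.7%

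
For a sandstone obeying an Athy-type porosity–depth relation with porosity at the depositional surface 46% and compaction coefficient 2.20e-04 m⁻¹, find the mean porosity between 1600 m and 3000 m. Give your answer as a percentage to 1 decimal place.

27.8%

Working in km (1 km = 1000 m; k in km⁻¹ = k in m⁻¹ × 1000):
⟨n⟩ = (1/(z₂−z₁)) ∫ n₀ e^(−kz) dz = n₀·(e^(−k·z₁) − e^(−k·z₂)) / (k·(z₂−z₁))
e^(−0.22×1.6) = 0.7033; e^(−0.22×3) = 0.5169
⟨n⟩ = 0.46 × (0.7033 − 0.5169) / (0.22 × 1.4) = 0.46 × 0.6053 = 0.2784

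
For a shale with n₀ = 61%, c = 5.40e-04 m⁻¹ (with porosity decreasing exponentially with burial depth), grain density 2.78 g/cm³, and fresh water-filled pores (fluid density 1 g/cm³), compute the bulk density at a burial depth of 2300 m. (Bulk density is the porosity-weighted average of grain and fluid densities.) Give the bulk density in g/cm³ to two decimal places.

2.47 g/cm³

Working in km (1 km = 1000 m; c in km⁻¹ = c in m⁻¹ × 1000):
Porosity at depth: n = 0.61·exp(−0.54×2.3) = 0.61×0.2888 = 0.1762
Bulk density: ρ_b = (1−n)ρ_g + n·ρ_f = 0.8238×2.78 + 0.1762×1
       = 2.290 + 0.176 = 2.466 g/cm³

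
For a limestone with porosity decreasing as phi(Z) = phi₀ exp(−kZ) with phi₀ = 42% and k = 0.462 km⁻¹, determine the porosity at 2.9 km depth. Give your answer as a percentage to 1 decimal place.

11.0%

phi = phi₀·exp(−k·Z) = 0.42 × exp(−0.462 × 2.9) = 0.42 × exp(−1.34)
  = 0.42 × 0.2619 = 0.1100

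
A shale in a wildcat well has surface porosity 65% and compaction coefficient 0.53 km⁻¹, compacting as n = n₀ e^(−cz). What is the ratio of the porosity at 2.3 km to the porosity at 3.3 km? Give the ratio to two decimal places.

n(z₁)/n(z₂) = e^(−c·z₁)/e^(−c·z₂) = e^{c(z₂−z₁)}
= exp(0.53 × 1) = exp(0.53) = 1.6989

1.70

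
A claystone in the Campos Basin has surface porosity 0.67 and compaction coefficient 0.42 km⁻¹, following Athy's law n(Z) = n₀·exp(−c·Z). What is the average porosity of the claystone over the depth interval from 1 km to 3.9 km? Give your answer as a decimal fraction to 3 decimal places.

0.255

⟨n⟩ = (1/(Z₂−Z₁)) ∫ n₀ e^(−cZ) dZ = n₀·(e^(−c·Z₁) − e^(−c·Z₂)) / (c·(Z₂−Z₁))
e^(−0.42×1) = 0.6570; e^(−0.42×3.9) = 0.1944
⟨n⟩ = 0.67 × (0.6570 − 0.1944) / (0.42 × 2.9) = 0.67 × 0.3799 = 0.2545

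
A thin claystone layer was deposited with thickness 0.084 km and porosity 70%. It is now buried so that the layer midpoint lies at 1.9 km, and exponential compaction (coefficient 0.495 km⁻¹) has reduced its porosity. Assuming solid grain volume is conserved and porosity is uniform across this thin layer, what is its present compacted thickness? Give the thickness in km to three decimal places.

0.035 km

Porosity at 1.9 km: φ = 0.7·exp(−0.495×1.9) = 0.2733
Solid-volume conservation: h(1−φ) = h₀(1−φ₀) ⇒ h = h₀·(1−φ₀)/(1−φ)
h = 0.084 × (1 − 0.7)/(1 − 0.2733) = 0.084 × 0.4128 = 0.0347 km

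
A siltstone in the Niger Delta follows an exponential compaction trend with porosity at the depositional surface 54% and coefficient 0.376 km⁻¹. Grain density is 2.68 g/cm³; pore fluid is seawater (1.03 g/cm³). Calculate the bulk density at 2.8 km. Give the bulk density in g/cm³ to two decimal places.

Porosity at depth: n = 0.54·exp(−0.376×2.8) = 0.54×0.3490 = 0.1884
Bulk density: ρ_b = (1−n)ρ_g + n·ρ_f = 0.8116×2.68 + 0.1884×1.03
       = 2.175 + 0.194 = 2.369 g/cm³

2.37 g/cm³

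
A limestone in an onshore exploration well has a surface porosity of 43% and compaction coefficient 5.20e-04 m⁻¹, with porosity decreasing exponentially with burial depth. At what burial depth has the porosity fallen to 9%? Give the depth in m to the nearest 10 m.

Working in km (1 km = 1000 m; c in km⁻¹ = c in m⁻¹ × 1000):
Invert Athy's law: d = ln(φ₀/φ) / c
d = ln(0.43/0.09) / 0.52 = ln(4.778) / 0.52 = 1.5640 / 0.52 = 3.008 km

3010 m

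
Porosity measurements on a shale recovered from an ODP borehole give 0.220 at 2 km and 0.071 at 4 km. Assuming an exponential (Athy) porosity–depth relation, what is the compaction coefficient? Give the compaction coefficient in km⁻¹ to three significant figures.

0.565 km⁻¹

Athy: n(d) = n₀ e^(−βd) ⇒ n₁/n₂ = e^{β(d₂−d₁)} ⇒ β = ln(n₁/n₂)/(d₂−d₁)
β = ln(0.22/0.071) / (4 − 2) = ln(3.099) / 2 = 1.1309 / 2 = 0.5655 km⁻¹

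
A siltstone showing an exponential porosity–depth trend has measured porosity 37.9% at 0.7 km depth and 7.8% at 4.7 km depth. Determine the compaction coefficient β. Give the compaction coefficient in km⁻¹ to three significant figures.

0.395 km⁻¹

Athy: n(d) = n₀ e^(−βd) ⇒ n₁/n₂ = e^{β(d₂−d₁)} ⇒ β = ln(n₁/n₂)/(d₂−d₁)
β = ln(0.379/0.078) / (4.7 − 0.7) = ln(4.859) / 4 = 1.5808 / 4 = 0.3952 km⁻¹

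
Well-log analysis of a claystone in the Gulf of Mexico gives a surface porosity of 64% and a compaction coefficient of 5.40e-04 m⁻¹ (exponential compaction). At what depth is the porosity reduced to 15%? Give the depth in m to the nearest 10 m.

Working in km (1 km = 1000 m; β in km⁻¹ = β in m⁻¹ × 1000):
Invert Athy's law: z = ln(n₀/n) / β
z = ln(0.64/0.15) / 0.54 = ln(4.267) / 0.54 = 1.4508 / 0.54 = 2.687 km

2690 m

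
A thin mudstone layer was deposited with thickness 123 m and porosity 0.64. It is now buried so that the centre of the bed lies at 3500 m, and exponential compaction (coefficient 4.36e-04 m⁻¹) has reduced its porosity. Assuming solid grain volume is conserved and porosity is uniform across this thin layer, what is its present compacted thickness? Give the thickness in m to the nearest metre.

Working in km (1 km = 1000 m; c in km⁻¹ = c in m⁻¹ × 1000):
Porosity at 3.5 km: φ = 0.64·exp(−0.436×3.5) = 0.1391
Solid-volume conservation: h(1−φ) = h₀(1−φ₀) ⇒ h = h₀·(1−φ₀)/(1−φ)
h = 0.123 × (1 − 0.64)/(1 − 0.1391) = 0.123 × 0.4182 = 0.0514 km

51 m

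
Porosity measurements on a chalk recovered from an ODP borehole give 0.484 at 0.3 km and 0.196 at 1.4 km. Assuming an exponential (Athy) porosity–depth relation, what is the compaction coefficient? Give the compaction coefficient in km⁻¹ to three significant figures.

0.822 km⁻¹

Athy: φ(d) = φ₀ e^(−cd) ⇒ φ₁/φ₂ = e^{c(d₂−d₁)} ⇒ c = ln(φ₁/φ₂)/(d₂−d₁)
c = ln(0.484/0.196) / (1.4 − 0.3) = ln(2.469) / 1.1 = 0.9040 / 1.1 = 0.8218 km⁻¹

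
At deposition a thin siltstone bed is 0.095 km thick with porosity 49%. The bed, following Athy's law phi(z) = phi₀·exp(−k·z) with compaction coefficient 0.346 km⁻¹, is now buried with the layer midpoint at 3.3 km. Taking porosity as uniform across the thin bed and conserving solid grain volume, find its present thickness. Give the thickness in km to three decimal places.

Porosity at 3.3 km: phi = 0.49·exp(−0.346×3.3) = 0.1564
Solid-volume conservation: h(1−phi) = h₀(1−phi₀) ⇒ h = h₀·(1−phi₀)/(1−phi)
h = 0.095 × (1 − 0.49)/(1 − 0.1564) = 0.095 × 0.6046 = 0.0574 km

0.057 km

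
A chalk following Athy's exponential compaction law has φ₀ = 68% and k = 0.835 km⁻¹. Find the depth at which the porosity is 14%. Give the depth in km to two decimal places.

1.89 km

Invert Athy's law: d = ln(φ₀/φ) / k
d = ln(0.68/0.14) / 0.835 = ln(4.857) / 0.835 = 1.5805 / 0.835 = 1.893 km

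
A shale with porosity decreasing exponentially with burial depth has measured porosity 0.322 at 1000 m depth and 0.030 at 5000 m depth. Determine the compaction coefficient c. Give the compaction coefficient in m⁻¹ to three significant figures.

Working in km (1 km = 1000 m; c in km⁻¹ = c in m⁻¹ × 1000):
Athy: φ(Z) = φ₀ e^(−cZ) ⇒ φ₁/φ₂ = e^{c(Z₂−Z₁)} ⇒ c = ln(φ₁/φ₂)/(Z₂−Z₁)
c = ln(0.322/0.03) / (5 − 1) = ln(10.73) / 4 = 2.3734 / 4 = 0.5933 km⁻¹

0.000593 m⁻¹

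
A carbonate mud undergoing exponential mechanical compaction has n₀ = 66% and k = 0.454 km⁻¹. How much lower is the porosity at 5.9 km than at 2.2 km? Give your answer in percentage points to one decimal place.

19.8 percentage points

n(2.2) = 0.66·e^(−0.454×2.2) = 0.2431
n(5.9) = 0.66·e^(−0.454×5.9) = 0.0453
Δn = 0.2431 − 0.0453 = 0.1978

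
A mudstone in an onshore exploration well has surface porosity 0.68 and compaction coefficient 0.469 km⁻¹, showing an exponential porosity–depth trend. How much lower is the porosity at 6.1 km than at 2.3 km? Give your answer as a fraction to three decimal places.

phi(2.3) = 0.68·e^(−0.469×2.3) = 0.2312
phi(6.1) = 0.68·e^(−0.469×6.1) = 0.0389
Δphi = 0.2312 − 0.0389 = 0.1923

0.192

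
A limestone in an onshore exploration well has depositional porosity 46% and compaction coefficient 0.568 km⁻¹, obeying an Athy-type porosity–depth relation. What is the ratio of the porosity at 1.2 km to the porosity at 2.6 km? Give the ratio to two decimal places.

phi(z₁)/phi(z₂) = e^(−c·z₁)/e^(−c·z₂) = e^{c(z₂−z₁)}
= exp(0.568 × 1.4) = exp(0.7952) = 2.2149

2.21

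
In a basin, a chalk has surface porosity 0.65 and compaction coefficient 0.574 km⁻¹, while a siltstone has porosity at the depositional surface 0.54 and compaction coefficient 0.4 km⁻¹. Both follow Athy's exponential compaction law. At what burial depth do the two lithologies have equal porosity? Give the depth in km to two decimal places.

1.07 km

Set phi₀ₐ e^(−cₐz) = phi₀ᵦ e^(−cᵦz) ⇒ ln(phi₀ₐ/phi₀ᵦ) = (cₐ − cᵦ)·z
z = ln(0.65/0.54) / (0.574 − 0.4) = 0.1854 / 0.174 = 1.066 km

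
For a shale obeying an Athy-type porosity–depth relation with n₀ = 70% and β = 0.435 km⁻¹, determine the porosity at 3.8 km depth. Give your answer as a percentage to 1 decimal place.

13.4%

n = n₀·exp(−β·Z) = 0.7 × exp(−0.435 × 3.8) = 0.7 × exp(−1.653)
  = 0.7 × 0.1915 = 0.1340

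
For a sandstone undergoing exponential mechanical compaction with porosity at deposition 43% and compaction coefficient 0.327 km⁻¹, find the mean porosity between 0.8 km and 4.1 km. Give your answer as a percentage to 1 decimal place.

20.2%

⟨φ⟩ = (1/(d₂−d₁)) ∫ φ₀ e^(−cd) dd = φ₀·(e^(−c·d₁) − e^(−c·d₂)) / (c·(d₂−d₁))
e^(−0.327×0.8) = 0.7698; e^(−0.327×4.1) = 0.2617
⟨φ⟩ = 0.43 × (0.7698 − 0.2617) / (0.327 × 3.3) = 0.43 × 0.4709 = 0.2025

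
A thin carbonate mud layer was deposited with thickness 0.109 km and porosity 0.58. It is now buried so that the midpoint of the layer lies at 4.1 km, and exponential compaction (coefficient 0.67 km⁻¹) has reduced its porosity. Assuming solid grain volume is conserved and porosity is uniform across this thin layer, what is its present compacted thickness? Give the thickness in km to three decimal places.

Porosity at 4.1 km: phi = 0.58·exp(−0.67×4.1) = 0.0372
Solid-volume conservation: h(1−phi) = h₀(1−phi₀) ⇒ h = h₀·(1−phi₀)/(1−phi)
h = 0.109 × (1 − 0.58)/(1 − 0.0372) = 0.109 × 0.4362 = 0.0475 km

0.048 km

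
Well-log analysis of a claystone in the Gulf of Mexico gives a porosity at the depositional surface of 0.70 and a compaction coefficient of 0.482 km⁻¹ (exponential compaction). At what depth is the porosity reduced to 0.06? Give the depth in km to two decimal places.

Invert Athy's law: z = ln(φ₀/φ) / k
z = ln(0.7/0.06) / 0.482 = ln(11.67) / 0.482 = 2.4567 / 0.482 = 5.097 km

5.10 km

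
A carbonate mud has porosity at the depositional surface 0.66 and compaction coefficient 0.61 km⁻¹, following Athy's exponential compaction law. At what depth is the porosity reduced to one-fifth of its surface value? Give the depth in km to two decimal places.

2.64 km

φ/φ₀ = 1/5 ⇒ exp(−k·Z) = 1/5 ⇒ Z = ln(5) / k
Z = 1.6094 / 0.61 = 2.638 km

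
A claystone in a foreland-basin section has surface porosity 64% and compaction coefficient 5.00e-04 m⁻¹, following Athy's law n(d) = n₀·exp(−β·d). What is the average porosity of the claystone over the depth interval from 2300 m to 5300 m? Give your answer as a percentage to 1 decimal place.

10.5%

Working in km (1 km = 1000 m; β in km⁻¹ = β in m⁻¹ × 1000):
⟨n⟩ = (1/(d₂−d₁)) ∫ n₀ e^(−βd) dd = n₀·(e^(−β·d₁) − e^(−β·d₂)) / (β·(d₂−d₁))
e^(−0.5×2.3) = 0.3166; e^(−0.5×5.3) = 0.0707
⟨n⟩ = 0.64 × (0.3166 − 0.0707) / (0.5 × 3) = 0.64 × 0.1640 = 0.1050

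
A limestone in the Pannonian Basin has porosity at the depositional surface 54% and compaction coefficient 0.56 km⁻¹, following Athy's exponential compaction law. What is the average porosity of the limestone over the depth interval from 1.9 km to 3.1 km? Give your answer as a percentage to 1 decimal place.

13.6%

⟨φ⟩ = (1/(z₂−z₁)) ∫ φ₀ e^(−cz) dz = φ₀·(e^(−c·z₁) − e^(−c·z₂)) / (c·(z₂−z₁))
e^(−0.56×1.9) = 0.3451; e^(−0.56×3.1) = 0.1762
⟨φ⟩ = 0.54 × (0.3451 − 0.1762) / (0.56 × 1.2) = 0.54 × 0.2513 = 0.1357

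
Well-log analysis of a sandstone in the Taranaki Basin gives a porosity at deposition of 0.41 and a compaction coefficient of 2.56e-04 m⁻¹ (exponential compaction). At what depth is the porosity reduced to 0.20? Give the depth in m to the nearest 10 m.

2800 m

Working in km (1 km = 1000 m; β in km⁻¹ = β in m⁻¹ × 1000):
Invert Athy's law: Z = ln(φ₀/φ) / β
Z = ln(0.41/0.2) / 0.256 = ln(2.05) / 0.256 = 0.7178 / 0.256 = 2.804 km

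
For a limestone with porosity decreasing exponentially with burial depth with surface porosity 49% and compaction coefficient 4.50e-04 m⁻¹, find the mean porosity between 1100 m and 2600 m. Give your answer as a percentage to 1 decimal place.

Working in km (1 km = 1000 m; β in km⁻¹ = β in m⁻¹ × 1000):
⟨phi⟩ = (1/(Z₂−Z₁)) ∫ phi₀ e^(−βZ) dZ = phi₀·(e^(−β·Z₁) − e^(−β·Z₂)) / (β·(Z₂−Z₁))
e^(−0.45×1.1) = 0.6096; e^(−0.45×2.6) = 0.3104
⟨phi⟩ = 0.49 × (0.6096 − 0.3104) / (0.45 × 1.5) = 0.49 × 0.4433 = 0.2172

21.7%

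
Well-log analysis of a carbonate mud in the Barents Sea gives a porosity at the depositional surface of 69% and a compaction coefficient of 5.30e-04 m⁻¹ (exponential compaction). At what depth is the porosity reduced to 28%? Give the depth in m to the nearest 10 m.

Working in km (1 km = 1000 m; c in km⁻¹ = c in m⁻¹ × 1000):
Invert Athy's law: Z = ln(φ₀/φ) / c
Z = ln(0.69/0.28) / 0.53 = ln(2.464) / 0.53 = 0.9019 / 0.53 = 1.702 km

1700 m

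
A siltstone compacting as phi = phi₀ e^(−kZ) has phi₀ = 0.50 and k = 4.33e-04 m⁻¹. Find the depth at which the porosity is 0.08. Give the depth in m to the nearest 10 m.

4230 m

Working in km (1 km = 1000 m; k in km⁻¹ = k in m⁻¹ × 1000):
Invert Athy's law: Z = ln(phi₀/phi) / k
Z = ln(0.5/0.08) / 0.433 = ln(6.25) / 0.433 = 1.8326 / 0.433 = 4.232 km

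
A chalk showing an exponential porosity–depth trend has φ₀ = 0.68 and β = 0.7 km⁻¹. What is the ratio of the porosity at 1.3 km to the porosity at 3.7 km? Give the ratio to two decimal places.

5.37

φ(Z₁)/φ(Z₂) = e^(−β·Z₁)/e^(−β·Z₂) = e^{β(Z₂−Z₁)}
= exp(0.7 × 2.4) = exp(1.68) = 5.3656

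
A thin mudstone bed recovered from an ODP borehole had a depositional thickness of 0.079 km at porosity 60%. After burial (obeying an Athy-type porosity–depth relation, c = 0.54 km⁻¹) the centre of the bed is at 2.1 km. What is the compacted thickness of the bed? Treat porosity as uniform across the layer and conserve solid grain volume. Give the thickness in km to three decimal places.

0.039 km

Porosity at 2.1 km: n = 0.6·exp(−0.54×2.1) = 0.1930
Solid-volume conservation: h(1−n) = h₀(1−n₀) ⇒ h = h₀·(1−n₀)/(1−n)
h = 0.079 × (1 − 0.6)/(1 − 0.1930) = 0.079 × 0.4957 = 0.0392 km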